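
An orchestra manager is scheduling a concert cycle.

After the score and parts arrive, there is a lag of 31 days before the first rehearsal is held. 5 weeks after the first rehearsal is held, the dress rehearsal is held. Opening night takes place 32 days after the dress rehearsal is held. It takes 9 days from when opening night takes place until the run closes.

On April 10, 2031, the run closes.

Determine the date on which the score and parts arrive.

The run closes: Apr 10, 2031.
Opening night takes place: Apr 10, 2031 − 9 days = Apr 1, 2031.
The dress rehearsal is held: Apr 1, 2031 − 32 days = Feb 28, 2031.
The first rehearsal is held: Feb 28, 2031 − 5 weeks = Jan 24, 2031.
The score and parts arrive: Jan 24, 2031 − 31 days = Dec 24, 2030.

December 24, 2030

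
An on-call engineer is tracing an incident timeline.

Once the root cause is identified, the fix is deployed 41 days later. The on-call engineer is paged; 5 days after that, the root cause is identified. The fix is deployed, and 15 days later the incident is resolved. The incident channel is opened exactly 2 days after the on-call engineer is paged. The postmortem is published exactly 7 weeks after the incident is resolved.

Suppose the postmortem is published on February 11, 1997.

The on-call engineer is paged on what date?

The postmortem is published: Feb 11, 1997.
The incident is resolved: Feb 11, 1997 − 7 weeks = Dec 24, 1996.
The fix is deployed: Dec 24, 1996 − 15 days = Dec 9, 1996.
The root cause is identified: Dec 9, 1996 − 41 days = Oct 29, 1996.
The on-call engineer is paged: Oct 29, 1996 − 5 days = Oct 24, 1996.

October 24, 1996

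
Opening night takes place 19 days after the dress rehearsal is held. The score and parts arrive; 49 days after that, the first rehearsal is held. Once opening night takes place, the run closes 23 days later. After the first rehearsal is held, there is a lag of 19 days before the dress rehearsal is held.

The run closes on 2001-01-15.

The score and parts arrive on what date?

2000-09-27

The run closes: Jan 15, 2001.
Opening night takes place: Jan 15, 2001 − 23 days = Dec 23, 2000.
The dress rehearsal is held: Dec 23, 2000 − 19 days = Dec 4, 2000.
The first rehearsal is held: Dec 4, 2000 − 19 days = Nov 15, 2000.
The score and parts arrive: Nov 15, 2000 − 49 days = Sep 27, 2000.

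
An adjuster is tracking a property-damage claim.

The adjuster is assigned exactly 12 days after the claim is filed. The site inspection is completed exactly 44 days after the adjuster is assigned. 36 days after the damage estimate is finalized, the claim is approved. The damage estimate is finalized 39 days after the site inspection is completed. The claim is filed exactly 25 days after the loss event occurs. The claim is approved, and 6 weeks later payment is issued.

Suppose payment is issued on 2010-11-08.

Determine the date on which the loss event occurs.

Payment is issued: Nov 8, 2010.
The claim is approved: Nov 8, 2010 − 6 weeks = Sep 27, 2010.
The damage estimate is finalized: Sep 27, 2010 − 36 days = Aug 22, 2010.
The site inspection is completed: Aug 22, 2010 − 39 days = Jul 14, 2010.
The adjuster is assigned: Jul 14, 2010 − 44 days = May 31, 2010.
The claim is filed: May 31, 2010 − 12 days = May 19, 2010.
The loss event occurs: May 19, 2010 − 25 days = Apr 24, 2010.

2010-04-24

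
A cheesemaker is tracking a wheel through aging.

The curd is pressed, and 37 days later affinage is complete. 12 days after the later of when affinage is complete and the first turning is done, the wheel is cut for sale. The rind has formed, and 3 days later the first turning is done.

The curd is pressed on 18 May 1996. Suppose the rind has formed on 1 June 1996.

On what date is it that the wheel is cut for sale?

The curd is pressed: May 18, 1996.
Affinage is complete: May 18, 1996 + 37 days = Jun 24, 1996.
The rind has formed: Jun 1, 1996.
The first turning is done: Jun 1, 1996 + 3 days = Jun 4, 1996.
Both prerequisites met — affinage is complete (Jun 24, 1996), the first turning is done (Jun 4, 1996); the later is Jun 24, 1996.
The wheel is cut for sale: Jun 24, 1996 + 12 days = Jul 6, 1996.

6 July 1996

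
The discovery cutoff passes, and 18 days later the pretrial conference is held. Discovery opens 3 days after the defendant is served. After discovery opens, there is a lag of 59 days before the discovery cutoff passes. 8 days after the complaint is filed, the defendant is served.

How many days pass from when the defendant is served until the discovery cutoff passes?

Causal path: the defendant is served → discovery opens → the discovery cutoff passes.
Total delay along the path: 3 + 59 = 62 days.

62 days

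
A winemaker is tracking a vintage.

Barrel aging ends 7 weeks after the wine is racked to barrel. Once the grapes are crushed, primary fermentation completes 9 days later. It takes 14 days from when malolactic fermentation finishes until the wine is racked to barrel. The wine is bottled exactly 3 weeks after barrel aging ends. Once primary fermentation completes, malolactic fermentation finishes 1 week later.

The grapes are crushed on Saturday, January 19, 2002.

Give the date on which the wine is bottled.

The grapes are crushed: Jan 19, 2002.
Primary fermentation completes: Jan 19, 2002 + 9 days = Jan 28, 2002.
Malolactic fermentation finishes: Jan 28, 2002 + 1 week = Feb 4, 2002.
The wine is racked to barrel: Feb 4, 2002 + 14 days = Feb 18, 2002.
Barrel aging ends: Feb 18, 2002 + 7 weeks = Apr 8, 2002.
The wine is bottled: Apr 8, 2002 + 3 weeks = Apr 29, 2002.

Monday, April 29, 2002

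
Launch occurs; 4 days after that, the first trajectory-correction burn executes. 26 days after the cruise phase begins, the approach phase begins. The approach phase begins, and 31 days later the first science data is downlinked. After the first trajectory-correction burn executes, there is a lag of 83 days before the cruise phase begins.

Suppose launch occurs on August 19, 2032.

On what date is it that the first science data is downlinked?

Launch occurs: Aug 19, 2032.
The first trajectory-correction burn executes: Aug 19, 2032 + 4 days = Aug 23, 2032.
The cruise phase begins: Aug 23, 2032 + 83 days = Nov 14, 2032.
The approach phase begins: Nov 14, 2032 + 26 days = Dec 10, 2032.
The first science data is downlinked: Dec 10, 2032 + 31 days = Jan 10, 2033.

January 10, 2033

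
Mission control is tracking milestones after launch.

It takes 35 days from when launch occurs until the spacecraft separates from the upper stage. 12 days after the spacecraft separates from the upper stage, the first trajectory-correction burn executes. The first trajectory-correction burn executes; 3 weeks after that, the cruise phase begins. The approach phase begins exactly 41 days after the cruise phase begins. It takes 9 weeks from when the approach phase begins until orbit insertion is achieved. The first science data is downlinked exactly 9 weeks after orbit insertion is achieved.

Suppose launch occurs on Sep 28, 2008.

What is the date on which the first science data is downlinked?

May 21, 2009

Launch occurs: Sep 28, 2008.
The spacecraft separates from the upper stage: Sep 28, 2008 + 35 days = Nov 2, 2008.
The first trajectory-correction burn executes: Nov 2, 2008 + 12 days = Nov 14, 2008.
The cruise phase begins: Nov 14, 2008 + 3 weeks = Dec 5, 2008.
The approach phase begins: Dec 5, 2008 + 41 days = Jan 15, 2009.
Orbit insertion is achieved: Jan 15, 2009 + 9 weeks = Mar 19, 2009.
The first science data is downlinked: Mar 19, 2009 + 9 weeks = May 21, 2009.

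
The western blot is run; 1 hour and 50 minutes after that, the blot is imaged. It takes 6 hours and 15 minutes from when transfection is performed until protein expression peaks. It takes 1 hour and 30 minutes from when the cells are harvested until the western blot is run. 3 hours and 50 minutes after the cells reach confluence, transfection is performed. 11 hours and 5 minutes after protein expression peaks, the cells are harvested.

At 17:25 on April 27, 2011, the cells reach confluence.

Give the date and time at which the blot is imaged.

17:55 on April 28, 2011

The cells reach confluence: 17:25 Apr 27, 2011.
Transfection is performed: 17:25 Apr 27, 2011 + 3h50m = 21:15 Apr 27, 2011.
Protein expression peaks: 21:15 Apr 27, 2011 + 6h15m = 03:30 Apr 28, 2011.
The cells are harvested: 03:30 Apr 28, 2011 + 11h05m = 14:35 Apr 28, 2011.
The western blot is run: 14:35 Apr 28, 2011 + 1h30m = 16:05 Apr 28, 2011.
The blot is imaged: 16:05 Apr 28, 2011 + 1h50m = 17:55 Apr 28, 2011.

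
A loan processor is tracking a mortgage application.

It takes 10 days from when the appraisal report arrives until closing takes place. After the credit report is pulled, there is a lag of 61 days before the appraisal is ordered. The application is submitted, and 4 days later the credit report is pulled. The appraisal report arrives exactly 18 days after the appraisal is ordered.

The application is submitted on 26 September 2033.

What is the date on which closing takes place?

28 December 2033

The application is submitted: Sep 26, 2033.
The credit report is pulled: Sep 26, 2033 + 4 days = Sep 30, 2033.
The appraisal is ordered: Sep 30, 2033 + 61 days = Nov 30, 2033.
The appraisal report arrives: Nov 30, 2033 + 18 days = Dec 18, 2033.
Closing takes place: Dec 18, 2033 + 10 days = Dec 28, 2033.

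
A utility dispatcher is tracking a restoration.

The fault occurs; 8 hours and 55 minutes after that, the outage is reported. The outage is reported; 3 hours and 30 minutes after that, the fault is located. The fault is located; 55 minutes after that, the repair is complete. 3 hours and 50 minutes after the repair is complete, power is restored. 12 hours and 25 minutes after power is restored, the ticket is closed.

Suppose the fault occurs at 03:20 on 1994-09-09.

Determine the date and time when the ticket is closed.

08:55 on 1994-09-10

The fault occurs: 03:20 Sep 9, 1994.
The outage is reported: 03:20 Sep 9, 1994 + 8h55m = 12:15 Sep 9, 1994.
The fault is located: 12:15 Sep 9, 1994 + 3h30m = 15:45 Sep 9, 1994.
The repair is complete: 15:45 Sep 9, 1994 + 55m = 16:40 Sep 9, 1994.
Power is restored: 16:40 Sep 9, 1994 + 3h50m = 20:30 Sep 9, 1994.
The ticket is closed: 20:30 Sep 9, 1994 + 12h25m = 08:55 Sep 10, 1994.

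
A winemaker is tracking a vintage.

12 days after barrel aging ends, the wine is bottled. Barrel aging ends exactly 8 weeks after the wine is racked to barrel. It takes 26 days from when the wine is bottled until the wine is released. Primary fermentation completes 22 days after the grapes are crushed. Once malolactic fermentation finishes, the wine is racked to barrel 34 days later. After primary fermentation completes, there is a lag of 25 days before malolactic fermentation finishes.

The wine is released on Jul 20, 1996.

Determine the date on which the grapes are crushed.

The wine is released: Jul 20, 1996.
The wine is bottled: Jul 20, 1996 − 26 days = Jun 24, 1996.
Barrel aging ends: Jun 24, 1996 − 12 days = Jun 12, 1996.
The wine is racked to barrel: Jun 12, 1996 − 8 weeks = Apr 17, 1996.
Malolactic fermentation finishes: Apr 17, 1996 − 34 days = Mar 14, 1996.
Primary fermentation completes: Mar 14, 1996 − 25 days = Feb 18, 1996.
The grapes are crushed: Feb 18, 1996 − 22 days = Jan 27, 1996.

Jan 27, 1996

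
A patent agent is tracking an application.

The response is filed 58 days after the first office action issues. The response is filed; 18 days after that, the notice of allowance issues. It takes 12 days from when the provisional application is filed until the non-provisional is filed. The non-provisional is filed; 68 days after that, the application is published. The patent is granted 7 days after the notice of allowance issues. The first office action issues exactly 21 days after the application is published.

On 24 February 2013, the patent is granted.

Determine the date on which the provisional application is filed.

The patent is granted: Feb 24, 2013.
The notice of allowance issues: Feb 24, 2013 − 7 days = Feb 17, 2013.
The response is filed: Feb 17, 2013 − 18 days = Jan 30, 2013.
The first office action issues: Jan 30, 2013 − 58 days = Dec 3, 2012.
The application is published: Dec 3, 2012 − 21 days = Nov 12, 2012.
The non-provisional is filed: Nov 12, 2012 − 68 days = Sep 5, 2012.
The provisional application is filed: Sep 5, 2012 − 12 days = Aug 24, 2012.

24 August 2012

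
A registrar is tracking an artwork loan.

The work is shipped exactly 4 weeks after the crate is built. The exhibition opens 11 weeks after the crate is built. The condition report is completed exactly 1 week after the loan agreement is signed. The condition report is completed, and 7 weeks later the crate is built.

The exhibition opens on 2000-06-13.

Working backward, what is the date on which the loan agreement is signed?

The exhibition opens: Jun 13, 2000.
The crate is built: Jun 13, 2000 − 11 weeks = Mar 28, 2000.
The condition report is completed: Mar 28, 2000 − 7 weeks = Feb 8, 2000.
The loan agreement is signed: Feb 8, 2000 − 1 week = Feb 1, 2000.

2000-02-01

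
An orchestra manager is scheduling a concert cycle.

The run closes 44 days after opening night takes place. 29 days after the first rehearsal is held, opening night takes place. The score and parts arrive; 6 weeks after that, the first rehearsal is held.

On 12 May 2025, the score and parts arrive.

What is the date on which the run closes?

The score and parts arrive: May 12, 2025.
The first rehearsal is held: May 12, 2025 + 6 weeks = Jun 23, 2025.
Opening night takes place: Jun 23, 2025 + 29 days = Jul 22, 2025.
The run closes: Jul 22, 2025 + 44 days = Sep 4, 2025.

4 September 2025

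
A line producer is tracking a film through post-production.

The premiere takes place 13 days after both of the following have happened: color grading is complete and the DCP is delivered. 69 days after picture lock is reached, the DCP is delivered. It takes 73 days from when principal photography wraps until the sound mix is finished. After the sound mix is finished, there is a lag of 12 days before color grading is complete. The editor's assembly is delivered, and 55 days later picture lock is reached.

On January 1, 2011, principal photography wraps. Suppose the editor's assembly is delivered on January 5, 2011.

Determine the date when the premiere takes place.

May 22, 2011

Principal photography wraps: Jan 1, 2011.
The sound mix is finished: Jan 1, 2011 + 73 days = Mar 15, 2011.
Color grading is complete: Mar 15, 2011 + 12 days = Mar 27, 2011.
The editor's assembly is delivered: Jan 5, 2011.
Picture lock is reached: Jan 5, 2011 + 55 days = Mar 1, 2011.
The DCP is delivered: Mar 1, 2011 + 69 days = May 9, 2011.
Both prerequisites met — color grading is complete (Mar 27, 2011), the DCP is delivered (May 9, 2011); the later is May 9, 2011.
The premiere takes place: May 9, 2011 + 13 days = May 22, 2011.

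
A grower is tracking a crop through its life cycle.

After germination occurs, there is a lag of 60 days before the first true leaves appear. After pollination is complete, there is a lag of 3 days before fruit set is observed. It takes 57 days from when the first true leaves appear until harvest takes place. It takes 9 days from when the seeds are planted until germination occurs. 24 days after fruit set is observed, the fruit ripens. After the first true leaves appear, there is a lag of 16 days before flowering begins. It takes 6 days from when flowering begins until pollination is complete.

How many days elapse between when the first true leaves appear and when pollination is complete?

22 days

Causal path: the first true leaves appear → flowering begins → pollination is complete.
Total delay along the path: 16 + 6 = 22 days.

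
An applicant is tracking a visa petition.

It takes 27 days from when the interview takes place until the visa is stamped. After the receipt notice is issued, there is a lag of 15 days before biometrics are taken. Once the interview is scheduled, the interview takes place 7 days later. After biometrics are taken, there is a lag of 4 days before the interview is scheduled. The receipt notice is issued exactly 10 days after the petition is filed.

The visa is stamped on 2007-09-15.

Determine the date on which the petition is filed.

2007-07-14

The visa is stamped: Sep 15, 2007.
The interview takes place: Sep 15, 2007 − 27 days = Aug 19, 2007.
The interview is scheduled: Aug 19, 2007 − 7 days = Aug 12, 2007.
Biometrics are taken: Aug 12, 2007 − 4 days = Aug 8, 2007.
The receipt notice is issued: Aug 8, 2007 − 15 days = Jul 24, 2007.
The petition is filed: Jul 24, 2007 − 10 days = Jul 14, 2007.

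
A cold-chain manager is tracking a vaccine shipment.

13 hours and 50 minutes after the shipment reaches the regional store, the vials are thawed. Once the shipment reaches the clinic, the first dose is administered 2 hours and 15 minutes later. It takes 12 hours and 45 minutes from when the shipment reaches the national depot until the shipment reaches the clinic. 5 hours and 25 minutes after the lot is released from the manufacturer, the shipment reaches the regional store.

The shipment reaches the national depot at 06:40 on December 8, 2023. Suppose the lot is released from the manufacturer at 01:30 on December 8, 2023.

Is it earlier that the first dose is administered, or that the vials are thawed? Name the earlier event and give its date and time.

The vials are thawed — 20:45 on December 8, 2023

The shipment reaches the national depot: 06:40 Dec 8, 2023.
The shipment reaches the clinic: 06:40 Dec 8, 2023 + 12h45m = 19:25 Dec 8, 2023.
The first dose is administered: 19:25 Dec 8, 2023 + 2h15m = 21:40 Dec 8, 2023.
The lot is released from the manufacturer: 01:30 Dec 8, 2023.
The shipment reaches the regional store: 01:30 Dec 8, 2023 + 5h25m = 06:55 Dec 8, 2023.
The vials are thawed: 06:55 Dec 8, 2023 + 13h50m = 20:45 Dec 8, 2023.
Comparing: the first dose is administered at 21:40 Dec 8, 2023 vs the vials are thawed at 20:45 Dec 8, 2023. Earlier: the vials are thawed.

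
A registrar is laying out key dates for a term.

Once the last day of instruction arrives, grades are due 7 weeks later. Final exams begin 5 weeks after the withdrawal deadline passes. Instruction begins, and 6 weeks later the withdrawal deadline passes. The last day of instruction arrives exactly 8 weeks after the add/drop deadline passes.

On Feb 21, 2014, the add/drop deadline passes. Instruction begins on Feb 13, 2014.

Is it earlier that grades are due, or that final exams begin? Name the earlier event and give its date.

Final exams begin — May 1, 2014

The add/drop deadline passes: Feb 21, 2014.
The last day of instruction arrives: Feb 21, 2014 + 8 weeks = Apr 18, 2014.
Grades are due: Apr 18, 2014 + 7 weeks = Jun 6, 2014.
Instruction begins: Feb 13, 2014.
The withdrawal deadline passes: Feb 13, 2014 + 6 weeks = Mar 27, 2014.
Final exams begin: Mar 27, 2014 + 5 weeks = May 1, 2014.
Comparing: grades are due on Jun 6, 2014 vs final exams begin on May 1, 2014. Earlier: final exams begin.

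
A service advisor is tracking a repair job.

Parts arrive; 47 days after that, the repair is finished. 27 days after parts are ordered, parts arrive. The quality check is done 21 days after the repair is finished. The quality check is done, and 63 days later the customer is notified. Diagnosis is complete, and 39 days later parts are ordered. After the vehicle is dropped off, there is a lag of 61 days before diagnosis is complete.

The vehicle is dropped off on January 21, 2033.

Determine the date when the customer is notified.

October 6, 2033

The vehicle is dropped off: Jan 21, 2033.
Diagnosis is complete: Jan 21, 2033 + 61 days = Mar 23, 2033.
Parts are ordered: Mar 23, 2033 + 39 days = May 1, 2033.
Parts arrive: May 1, 2033 + 27 days = May 28, 2033.
The repair is finished: May 28, 2033 + 47 days = Jul 14, 2033.
The quality check is done: Jul 14, 2033 + 21 days = Aug 4, 2033.
The customer is notified: Aug 4, 2033 + 63 days = Oct 6, 2033.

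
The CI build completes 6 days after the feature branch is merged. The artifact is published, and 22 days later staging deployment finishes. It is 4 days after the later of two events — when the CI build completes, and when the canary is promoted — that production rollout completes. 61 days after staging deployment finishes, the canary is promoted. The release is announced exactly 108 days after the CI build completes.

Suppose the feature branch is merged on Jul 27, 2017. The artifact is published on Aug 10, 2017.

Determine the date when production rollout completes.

Nov 5, 2017

The feature branch is merged: Jul 27, 2017.
The CI build completes: Jul 27, 2017 + 6 days = Aug 2, 2017.
The artifact is published: Aug 10, 2017.
Staging deployment finishes: Aug 10, 2017 + 22 days = Sep 1, 2017.
The canary is promoted: Sep 1, 2017 + 61 days = Nov 1, 2017.
Both prerequisites met — the CI build completes (Aug 2, 2017), the canary is promoted (Nov 1, 2017); the later is Nov 1, 2017.
Production rollout completes: Nov 1, 2017 + 4 days = Nov 5, 2017.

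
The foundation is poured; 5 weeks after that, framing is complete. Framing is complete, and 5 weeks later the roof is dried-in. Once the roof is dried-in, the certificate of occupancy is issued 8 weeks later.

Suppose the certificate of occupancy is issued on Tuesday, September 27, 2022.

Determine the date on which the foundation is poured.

The certificate of occupancy is issued: Sep 27, 2022.
The roof is dried-in: Sep 27, 2022 − 8 weeks = Aug 2, 2022.
Framing is complete: Aug 2, 2022 − 5 weeks = Jun 28, 2022.
The foundation is poured: Jun 28, 2022 − 5 weeks = May 24, 2022.

Tuesday, May 24, 2022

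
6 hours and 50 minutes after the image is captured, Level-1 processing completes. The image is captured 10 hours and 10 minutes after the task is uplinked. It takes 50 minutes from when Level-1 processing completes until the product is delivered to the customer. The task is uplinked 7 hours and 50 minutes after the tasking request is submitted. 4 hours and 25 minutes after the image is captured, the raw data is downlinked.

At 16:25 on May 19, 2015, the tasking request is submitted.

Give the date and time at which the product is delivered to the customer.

18:05 on May 20, 2015

The tasking request is submitted: 16:25 May 19, 2015.
The task is uplinked: 16:25 May 19, 2015 + 7h50m = 00:15 May 20, 2015.
The image is captured: 00:15 May 20, 2015 + 10h10m = 10:25 May 20, 2015.
Level-1 processing completes: 10:25 May 20, 2015 + 6h50m = 17:15 May 20, 2015.
The product is delivered to the customer: 17:15 May 20, 2015 + 50m = 18:05 May 20, 2015.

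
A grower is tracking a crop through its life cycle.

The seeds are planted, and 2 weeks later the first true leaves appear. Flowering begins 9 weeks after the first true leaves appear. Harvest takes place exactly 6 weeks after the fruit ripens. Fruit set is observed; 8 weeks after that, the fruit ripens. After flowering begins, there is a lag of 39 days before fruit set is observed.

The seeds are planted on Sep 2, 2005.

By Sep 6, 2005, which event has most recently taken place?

The seeds are planted: Sep 2, 2005.
The first true leaves appear: Sep 2, 2005 + 2 weeks = Sep 16, 2005.
Flowering begins: Sep 16, 2005 + 9 weeks = Nov 18, 2005.
Fruit set is observed: Nov 18, 2005 + 39 days = Dec 27, 2005.
The fruit ripens: Dec 27, 2005 + 8 weeks = Feb 21, 2006.
Harvest takes place: Feb 21, 2006 + 6 weeks = Apr 4, 2006.
Sep 6, 2005 falls between when the seeds are planted (Sep 2, 2005) and when the first true leaves appear (Sep 16, 2005).

The seeds are planted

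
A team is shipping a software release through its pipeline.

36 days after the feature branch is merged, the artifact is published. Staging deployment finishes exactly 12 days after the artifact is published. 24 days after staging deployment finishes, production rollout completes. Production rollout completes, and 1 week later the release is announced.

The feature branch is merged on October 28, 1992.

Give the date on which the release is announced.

January 15, 1993

The feature branch is merged: Oct 28, 1992.
The artifact is published: Oct 28, 1992 + 36 days = Dec 3, 1992.
Staging deployment finishes: Dec 3, 1992 + 12 days = Dec 15, 1992.
Production rollout completes: Dec 15, 1992 + 24 days = Jan 8, 1993.
The release is announced: Jan 8, 1993 + 1 week = Jan 15, 1993.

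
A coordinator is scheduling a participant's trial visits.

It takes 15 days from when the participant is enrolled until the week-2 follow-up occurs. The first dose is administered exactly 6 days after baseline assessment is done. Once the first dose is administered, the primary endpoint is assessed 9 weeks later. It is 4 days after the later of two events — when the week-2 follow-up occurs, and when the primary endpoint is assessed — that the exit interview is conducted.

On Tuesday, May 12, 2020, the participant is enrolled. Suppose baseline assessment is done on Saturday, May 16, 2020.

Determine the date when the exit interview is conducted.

The participant is enrolled: May 12, 2020.
The week-2 follow-up occurs: May 12, 2020 + 15 days = May 27, 2020.
Baseline assessment is done: May 16, 2020.
The first dose is administered: May 16, 2020 + 6 days = May 22, 2020.
The primary endpoint is assessed: May 22, 2020 + 9 weeks = Jul 24, 2020.
Both prerequisites met — the week-2 follow-up occurs (May 27, 2020), the primary endpoint is assessed (Jul 24, 2020); the later is Jul 24, 2020.
The exit interview is conducted: Jul 24, 2020 + 4 days = Jul 28, 2020.

Tuesday, July 28, 2020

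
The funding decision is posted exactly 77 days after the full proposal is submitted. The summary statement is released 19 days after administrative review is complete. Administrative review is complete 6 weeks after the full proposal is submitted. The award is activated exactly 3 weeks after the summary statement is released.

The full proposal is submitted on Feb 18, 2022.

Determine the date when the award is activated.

The full proposal is submitted: Feb 18, 2022.
Administrative review is complete: Feb 18, 2022 + 6 weeks = Apr 1, 2022.
The summary statement is released: Apr 1, 2022 + 19 days = Apr 20, 2022.
The award is activated: Apr 20, 2022 + 3 weeks = May 11, 2022.

May 11, 2022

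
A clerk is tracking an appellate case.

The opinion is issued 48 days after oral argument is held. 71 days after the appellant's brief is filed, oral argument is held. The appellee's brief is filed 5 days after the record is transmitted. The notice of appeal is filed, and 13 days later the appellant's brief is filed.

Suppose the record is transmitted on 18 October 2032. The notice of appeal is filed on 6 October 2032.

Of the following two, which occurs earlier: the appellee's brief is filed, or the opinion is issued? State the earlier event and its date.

The record is transmitted: Oct 18, 2032.
The appellee's brief is filed: Oct 18, 2032 + 5 days = Oct 23, 2032.
The notice of appeal is filed: Oct 6, 2032.
The appellant's brief is filed: Oct 6, 2032 + 13 days = Oct 19, 2032.
Oral argument is held: Oct 19, 2032 + 71 days = Dec 29, 2032.
The opinion is issued: Dec 29, 2032 + 48 days = Feb 15, 2033.
Comparing: the appellee's brief is filed on Oct 23, 2032 vs the opinion is issued on Feb 15, 2033. Earlier: the appellee's brief is filed.

The appellee's brief is filed — 23 October 2032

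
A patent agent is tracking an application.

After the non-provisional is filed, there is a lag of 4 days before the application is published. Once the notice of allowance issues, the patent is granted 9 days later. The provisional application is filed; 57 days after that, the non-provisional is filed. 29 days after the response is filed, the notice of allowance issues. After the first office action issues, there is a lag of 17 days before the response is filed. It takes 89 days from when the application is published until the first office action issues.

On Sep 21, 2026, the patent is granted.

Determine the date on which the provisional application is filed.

Feb 28, 2026

The patent is granted: Sep 21, 2026.
The notice of allowance issues: Sep 21, 2026 − 9 days = Sep 12, 2026.
The response is filed: Sep 12, 2026 − 29 days = Aug 14, 2026.
The first office action issues: Aug 14, 2026 − 17 days = Jul 28, 2026.
The application is published: Jul 28, 2026 − 89 days = Apr 30, 2026.
The non-provisional is filed: Apr 30, 2026 − 4 days = Apr 26, 2026.
The provisional application is filed: Apr 26, 2026 − 57 days = Feb 28, 2026.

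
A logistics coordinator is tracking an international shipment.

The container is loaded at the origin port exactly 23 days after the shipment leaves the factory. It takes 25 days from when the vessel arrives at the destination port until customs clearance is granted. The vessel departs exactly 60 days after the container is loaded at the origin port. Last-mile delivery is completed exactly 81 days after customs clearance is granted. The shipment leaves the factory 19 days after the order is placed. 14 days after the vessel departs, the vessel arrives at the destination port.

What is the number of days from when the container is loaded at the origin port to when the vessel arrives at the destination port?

Causal path: the container is loaded at the origin port → the vessel departs → the vessel arrives at the destination port.
Total delay along the path: 60 + 14 = 74 days.

74 days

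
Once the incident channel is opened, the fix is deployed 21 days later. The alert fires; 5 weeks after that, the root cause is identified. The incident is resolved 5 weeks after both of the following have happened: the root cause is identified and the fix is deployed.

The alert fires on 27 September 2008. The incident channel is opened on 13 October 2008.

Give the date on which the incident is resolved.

8 December 2008

The alert fires: Sep 27, 2008.
The root cause is identified: Sep 27, 2008 + 5 weeks = Nov 1, 2008.
The incident channel is opened: Oct 13, 2008.
The fix is deployed: Oct 13, 2008 + 21 days = Nov 3, 2008.
Both prerequisites met — the root cause is identified (Nov 1, 2008), the fix is deployed (Nov 3, 2008); the later is Nov 3, 2008.
The incident is resolved: Nov 3, 2008 + 5 weeks = Dec 8, 2008.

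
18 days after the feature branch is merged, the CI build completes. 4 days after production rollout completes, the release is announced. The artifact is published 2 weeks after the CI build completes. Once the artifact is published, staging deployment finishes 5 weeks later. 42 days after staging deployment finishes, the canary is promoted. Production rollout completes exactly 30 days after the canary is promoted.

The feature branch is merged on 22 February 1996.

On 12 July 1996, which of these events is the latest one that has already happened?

Production rollout completes

The feature branch is merged: Feb 22, 1996.
The CI build completes: Feb 22, 1996 + 18 days = Mar 11, 1996.
The artifact is published: Mar 11, 1996 + 2 weeks = Mar 25, 1996.
Staging deployment finishes: Mar 25, 1996 + 5 weeks = Apr 29, 1996.
The canary is promoted: Apr 29, 1996 + 42 days = Jun 10, 1996.
Production rollout completes: Jun 10, 1996 + 30 days = Jul 10, 1996.
The release is announced: Jul 10, 1996 + 4 days = Jul 14, 1996.
Jul 12, 1996 falls between when production rollout completes (Jul 10, 1996) and when the release is announced (Jul 14, 1996).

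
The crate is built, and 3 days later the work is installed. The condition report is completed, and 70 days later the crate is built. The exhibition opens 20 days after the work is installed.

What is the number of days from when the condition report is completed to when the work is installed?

73 days

Causal path: the condition report is completed → the crate is built → the work is installed.
Total delay along the path: 70 + 3 = 73 days.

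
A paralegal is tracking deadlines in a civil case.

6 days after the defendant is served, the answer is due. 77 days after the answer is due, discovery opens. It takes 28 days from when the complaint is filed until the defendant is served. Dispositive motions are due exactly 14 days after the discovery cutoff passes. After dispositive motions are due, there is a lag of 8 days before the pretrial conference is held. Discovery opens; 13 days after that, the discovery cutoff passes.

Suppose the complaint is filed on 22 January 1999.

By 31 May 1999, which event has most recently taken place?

The complaint is filed: Jan 22, 1999.
The defendant is served: Jan 22, 1999 + 28 days = Feb 19, 1999.
The answer is due: Feb 19, 1999 + 6 days = Feb 25, 1999.
Discovery opens: Feb 25, 1999 + 77 days = May 13, 1999.
The discovery cutoff passes: May 13, 1999 + 13 days = May 26, 1999.
Dispositive motions are due: May 26, 1999 + 14 days = Jun 9, 1999.
The pretrial conference is held: Jun 9, 1999 + 8 days = Jun 17, 1999.
May 31, 1999 falls between when the discovery cutoff passes (May 26, 1999) and when dispositive motions are due (Jun 9, 1999).

The discovery cutoff passes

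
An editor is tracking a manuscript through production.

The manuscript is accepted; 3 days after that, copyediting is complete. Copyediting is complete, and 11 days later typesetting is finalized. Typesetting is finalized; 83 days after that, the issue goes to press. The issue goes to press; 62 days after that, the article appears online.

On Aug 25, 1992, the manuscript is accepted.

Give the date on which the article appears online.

The manuscript is accepted: Aug 25, 1992.
Copyediting is complete: Aug 25, 1992 + 3 days = Aug 28, 1992.
Typesetting is finalized: Aug 28, 1992 + 11 days = Sep 8, 1992.
The issue goes to press: Sep 8, 1992 + 83 days = Nov 30, 1992.
The article appears online: Nov 30, 1992 + 62 days = Jan 31, 1993.

Jan 31, 1993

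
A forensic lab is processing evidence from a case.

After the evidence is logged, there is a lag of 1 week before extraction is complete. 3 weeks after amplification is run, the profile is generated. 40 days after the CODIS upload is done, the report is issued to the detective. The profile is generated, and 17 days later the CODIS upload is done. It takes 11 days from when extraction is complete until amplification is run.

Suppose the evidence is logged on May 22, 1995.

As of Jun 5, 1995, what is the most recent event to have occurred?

The evidence is logged: May 22, 1995.
Extraction is complete: May 22, 1995 + 1 week = May 29, 1995.
Amplification is run: May 29, 1995 + 11 days = Jun 9, 1995.
The profile is generated: Jun 9, 1995 + 3 weeks = Jun 30, 1995.
The CODIS upload is done: Jun 30, 1995 + 17 days = Jul 17, 1995.
The report is issued to the detective: Jul 17, 1995 + 40 days = Aug 26, 1995.
Jun 5, 1995 falls between when extraction is complete (May 29, 1995) and when amplification is run (Jun 9, 1995).

Extraction is complete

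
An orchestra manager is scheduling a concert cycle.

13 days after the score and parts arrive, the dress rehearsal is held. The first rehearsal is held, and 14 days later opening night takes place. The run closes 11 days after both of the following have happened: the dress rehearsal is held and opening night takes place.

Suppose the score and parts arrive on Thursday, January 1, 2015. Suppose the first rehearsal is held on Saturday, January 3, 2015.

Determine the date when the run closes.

Wednesday, January 28, 2015

The score and parts arrive: Jan 1, 2015.
The dress rehearsal is held: Jan 1, 2015 + 13 days = Jan 14, 2015.
The first rehearsal is held: Jan 3, 2015.
Opening night takes place: Jan 3, 2015 + 14 days = Jan 17, 2015.
Both prerequisites met — the dress rehearsal is held (Jan 14, 2015), opening night takes place (Jan 17, 2015); the later is Jan 17, 2015.
The run closes: Jan 17, 2015 + 11 days = Jan 28, 2015.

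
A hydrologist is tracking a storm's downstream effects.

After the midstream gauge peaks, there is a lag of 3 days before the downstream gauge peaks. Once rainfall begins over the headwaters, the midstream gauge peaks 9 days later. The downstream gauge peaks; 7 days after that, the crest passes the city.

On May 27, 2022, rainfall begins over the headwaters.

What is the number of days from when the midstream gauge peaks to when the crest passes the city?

Causal path: the midstream gauge peaks → the downstream gauge peaks → the crest passes the city.
Total delay along the path: 3 + 7 = 10 days.

10 days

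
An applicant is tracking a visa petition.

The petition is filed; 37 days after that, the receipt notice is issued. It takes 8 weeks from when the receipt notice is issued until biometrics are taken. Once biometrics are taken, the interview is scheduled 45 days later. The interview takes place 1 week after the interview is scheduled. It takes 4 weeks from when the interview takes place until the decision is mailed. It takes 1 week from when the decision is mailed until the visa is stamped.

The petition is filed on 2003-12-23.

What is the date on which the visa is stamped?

The petition is filed: Dec 23, 2003.
The receipt notice is issued: Dec 23, 2003 + 37 days = Jan 29, 2004.
Biometrics are taken: Jan 29, 2004 + 8 weeks = Mar 25, 2004.
The interview is scheduled: Mar 25, 2004 + 45 days = May 9, 2004.
The interview takes place: May 9, 2004 + 1 week = May 16, 2004.
The decision is mailed: May 16, 2004 + 4 weeks = Jun 13, 2004.
The visa is stamped: Jun 13, 2004 + 1 week = Jun 20, 2004.

2004-06-20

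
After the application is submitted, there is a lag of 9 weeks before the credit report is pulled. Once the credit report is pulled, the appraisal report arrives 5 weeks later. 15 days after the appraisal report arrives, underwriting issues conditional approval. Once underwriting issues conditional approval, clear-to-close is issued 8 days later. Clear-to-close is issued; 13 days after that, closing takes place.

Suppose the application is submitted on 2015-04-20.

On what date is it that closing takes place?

2015-09-01

The application is submitted: Apr 20, 2015.
The credit report is pulled: Apr 20, 2015 + 9 weeks = Jun 22, 2015.
The appraisal report arrives: Jun 22, 2015 + 5 weeks = Jul 27, 2015.
Underwriting issues conditional approval: Jul 27, 2015 + 15 days = Aug 11, 2015.
Clear-to-close is issued: Aug 11, 2015 + 8 days = Aug 19, 2015.
Closing takes place: Aug 19, 2015 + 13 days = Sep 1, 2015.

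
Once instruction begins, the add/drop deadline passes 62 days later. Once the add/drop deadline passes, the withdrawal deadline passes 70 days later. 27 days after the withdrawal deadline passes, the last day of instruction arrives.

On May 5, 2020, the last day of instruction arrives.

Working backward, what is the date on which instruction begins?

The last day of instruction arrives: May 5, 2020.
The withdrawal deadline passes: May 5, 2020 − 27 days = Apr 8, 2020.
The add/drop deadline passes: Apr 8, 2020 − 70 days = Jan 29, 2020.
Instruction begins: Jan 29, 2020 − 62 days = Nov 28, 2019.

November 28, 2019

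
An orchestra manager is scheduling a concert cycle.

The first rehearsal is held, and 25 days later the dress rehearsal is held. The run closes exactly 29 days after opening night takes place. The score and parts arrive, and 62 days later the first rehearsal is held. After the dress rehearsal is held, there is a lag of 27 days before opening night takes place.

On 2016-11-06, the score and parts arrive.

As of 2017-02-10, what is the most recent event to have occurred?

The score and parts arrive: Nov 6, 2016.
The first rehearsal is held: Nov 6, 2016 + 62 days = Jan 7, 2017.
The dress rehearsal is held: Jan 7, 2017 + 25 days = Feb 1, 2017.
Opening night takes place: Feb 1, 2017 + 27 days = Feb 28, 2017.
The run closes: Feb 28, 2017 + 29 days = Mar 29, 2017.
Feb 10, 2017 falls between when the dress rehearsal is held (Feb 1, 2017) and when opening night takes place (Feb 28, 2017).

The dress rehearsal is held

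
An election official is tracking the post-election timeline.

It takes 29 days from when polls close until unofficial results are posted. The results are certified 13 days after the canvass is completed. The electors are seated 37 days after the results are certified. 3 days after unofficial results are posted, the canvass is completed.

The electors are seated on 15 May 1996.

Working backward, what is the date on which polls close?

23 February 1996

The electors are seated: May 15, 1996.
The results are certified: May 15, 1996 − 37 days = Apr 8, 1996.
The canvass is completed: Apr 8, 1996 − 13 days = Mar 26, 1996.
Unofficial results are posted: Mar 26, 1996 − 3 days = Mar 23, 1996.
Polls close: Mar 23, 1996 − 29 days = Feb 23, 1996.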